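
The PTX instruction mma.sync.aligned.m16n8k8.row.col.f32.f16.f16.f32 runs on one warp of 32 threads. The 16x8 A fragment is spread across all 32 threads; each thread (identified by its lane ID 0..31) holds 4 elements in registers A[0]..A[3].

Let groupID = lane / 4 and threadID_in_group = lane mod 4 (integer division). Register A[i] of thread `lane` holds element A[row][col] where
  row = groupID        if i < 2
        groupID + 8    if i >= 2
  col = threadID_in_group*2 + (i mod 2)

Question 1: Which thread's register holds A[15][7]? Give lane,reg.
31,3

r=15→G=7,rhi=1  c=7→T=3,p=1
L=7*4+3=31  i=1*2+1=3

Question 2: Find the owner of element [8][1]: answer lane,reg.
0,3

r: 8->gid=0,r8=1  c: 1->tid=0,i&1=1
L=0*4+0=0  i=1*2+1=3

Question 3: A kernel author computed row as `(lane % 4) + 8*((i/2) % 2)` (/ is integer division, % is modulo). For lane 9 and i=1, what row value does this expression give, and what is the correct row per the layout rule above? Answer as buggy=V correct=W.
`(lane % 4) + 8*((i/2) % 2)`[9,1]⇒1
9: gr=2,th=1
[1] (2+0,1*2+1) = (2,3)
row: 1 vs 2

buggy=1 correct=2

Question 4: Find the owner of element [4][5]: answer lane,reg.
r:4=>grp=4,rB=0  c:5=>tig=2,lo=1
L=4*4+2=18  i=0*2+1=1

18,1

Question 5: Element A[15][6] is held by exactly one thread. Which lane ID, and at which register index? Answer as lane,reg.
r=15→G=7,rhi=1  c=6→T=3,p=0
L=7*4+3=31  i=1*2+0=2

31,2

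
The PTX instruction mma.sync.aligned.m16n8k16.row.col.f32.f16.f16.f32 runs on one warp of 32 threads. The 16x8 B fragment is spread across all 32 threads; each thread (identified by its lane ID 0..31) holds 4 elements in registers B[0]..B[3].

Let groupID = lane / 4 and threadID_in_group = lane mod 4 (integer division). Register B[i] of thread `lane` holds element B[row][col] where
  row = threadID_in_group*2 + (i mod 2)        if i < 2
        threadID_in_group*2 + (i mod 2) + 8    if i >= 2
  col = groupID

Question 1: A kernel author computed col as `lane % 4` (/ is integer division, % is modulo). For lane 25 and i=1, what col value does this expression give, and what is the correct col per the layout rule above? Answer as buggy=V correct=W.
`lane % 4`[25,1]->1
lane 25->25/4=6, 25 mod 4=1
i=1  r:2·1+1+0->3  c:6
col: 1 vs 6

buggy=1 correct=6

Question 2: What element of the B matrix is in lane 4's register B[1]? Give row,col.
lane 4: grp=1 (4/4), tig=0 (4%4)
i=1: r=0*2+1+0=1, c=grp=1

1,1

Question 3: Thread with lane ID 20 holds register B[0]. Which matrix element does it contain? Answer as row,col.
0,5

lane 20=>20/4=5, 20 mod 4=0
i=0  r:2·0+0+0=>0  c:5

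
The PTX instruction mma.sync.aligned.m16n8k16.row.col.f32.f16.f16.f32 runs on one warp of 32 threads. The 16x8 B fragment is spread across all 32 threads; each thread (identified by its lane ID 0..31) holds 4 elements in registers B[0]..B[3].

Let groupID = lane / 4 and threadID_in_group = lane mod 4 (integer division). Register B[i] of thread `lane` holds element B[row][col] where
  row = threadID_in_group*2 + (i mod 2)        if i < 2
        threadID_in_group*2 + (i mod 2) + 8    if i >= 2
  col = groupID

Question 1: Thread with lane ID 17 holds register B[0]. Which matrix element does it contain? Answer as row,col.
2,4

17: g=4,t=1
[0] (1*2+0+0,4) = (2,4)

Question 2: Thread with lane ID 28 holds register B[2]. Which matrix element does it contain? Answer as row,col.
8,7

L=28=>grp=28>>2=7, tig=28&3=0
[2]=>row 0·2+0+8=8  col grp=7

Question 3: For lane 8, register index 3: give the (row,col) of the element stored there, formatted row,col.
lane 8->8/4=2, 8 mod 4=0
i=3  r:2·0+1+8->9  c:2

9,2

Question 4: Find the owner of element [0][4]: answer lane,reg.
16,0

c=4→G=4  r=0→rhi=0,T=0,p=0
L=4*4+0=16  i=0*2+0=0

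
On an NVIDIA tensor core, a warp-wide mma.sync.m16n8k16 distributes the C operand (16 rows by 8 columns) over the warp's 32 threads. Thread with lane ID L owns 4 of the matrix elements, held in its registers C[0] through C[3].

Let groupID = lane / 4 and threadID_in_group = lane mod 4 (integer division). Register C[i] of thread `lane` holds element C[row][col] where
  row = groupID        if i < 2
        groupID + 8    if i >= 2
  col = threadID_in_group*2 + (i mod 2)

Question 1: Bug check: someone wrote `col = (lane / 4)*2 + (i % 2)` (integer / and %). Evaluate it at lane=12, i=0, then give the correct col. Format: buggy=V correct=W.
`(lane / 4)*2 + (i % 2)`[12,0]->6
12: gid=3,tid=0
[0] (3+0,0*2+0) = (3,0)
col: 6 vs 0

buggy=6 correct=0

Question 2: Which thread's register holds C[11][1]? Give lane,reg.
12,3

r:11=>grp=3,rB=1  c:1=>tig=0,lo=1
L=3*4+0=12  i=1*2+1=3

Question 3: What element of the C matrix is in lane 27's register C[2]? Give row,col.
27: G=6,T=3
[2] (6+8,3*2+0) = (14,6)

14,6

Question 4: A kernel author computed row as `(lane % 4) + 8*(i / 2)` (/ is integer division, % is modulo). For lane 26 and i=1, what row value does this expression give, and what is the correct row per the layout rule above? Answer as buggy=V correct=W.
buggy=2 correct=6

`(lane % 4) + 8*(i / 2)`[26,1]->2
lane 26->26/4=6, 26 mod 4=2
i=1  r:6+0->6  c:2·2+1->5
row: 2 vs 6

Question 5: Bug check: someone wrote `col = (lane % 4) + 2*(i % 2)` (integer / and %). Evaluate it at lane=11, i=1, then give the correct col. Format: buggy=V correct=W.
buggy=5 correct=7

`(lane % 4) + 2*(i % 2)`[11,1]->5
lane 11: g=2 (11/4), t=3 (11%4)
i=1: r=2+0=2, c=3*2+1=7
col: 5 vs 7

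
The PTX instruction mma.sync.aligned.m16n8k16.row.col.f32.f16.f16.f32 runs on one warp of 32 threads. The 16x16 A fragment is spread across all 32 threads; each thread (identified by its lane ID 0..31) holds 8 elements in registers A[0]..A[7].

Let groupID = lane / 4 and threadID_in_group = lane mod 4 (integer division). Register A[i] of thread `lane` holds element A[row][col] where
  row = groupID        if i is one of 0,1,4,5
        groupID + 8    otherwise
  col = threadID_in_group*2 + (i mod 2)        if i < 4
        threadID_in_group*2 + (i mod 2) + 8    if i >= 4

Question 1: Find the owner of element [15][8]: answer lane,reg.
r=15→G=7,rhi=1  c=8→chi=1,T=0,p=0
L=7*4+0=28  i=1*4+1*2+0=6

28,6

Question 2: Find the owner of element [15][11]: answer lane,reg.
29,7

r: 15->gid=7,r8=1  c: 11->c8=1,tid=1,i&1=1
L=7*4+1=29  i=1*4+1*2+1=7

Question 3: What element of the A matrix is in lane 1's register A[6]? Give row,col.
lane 1→1/4=0, 1 mod 4=1
i=6  r:0+8→8  c:2·1+0+8→10

8,10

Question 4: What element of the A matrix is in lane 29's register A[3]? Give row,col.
15,3

lane 29: g=7 (29/4), t=1 (29%4)
i=3: r=7+8=15, c=1*2+1+0=3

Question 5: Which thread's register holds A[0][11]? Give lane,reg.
1,5

r=0->g=0,rb=0  c=11->cb=1,t=1,b0=1
L=0*4+1=1  i=1*4+0*2+1=5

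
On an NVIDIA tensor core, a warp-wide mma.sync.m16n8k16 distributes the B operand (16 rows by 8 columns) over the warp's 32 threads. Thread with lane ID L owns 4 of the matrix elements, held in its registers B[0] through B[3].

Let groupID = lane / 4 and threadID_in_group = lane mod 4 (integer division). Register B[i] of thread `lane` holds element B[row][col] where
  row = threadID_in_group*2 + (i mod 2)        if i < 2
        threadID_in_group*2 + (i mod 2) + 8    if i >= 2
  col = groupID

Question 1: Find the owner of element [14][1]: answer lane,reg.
7,2

c=1→G=1  r=14→rhi=1,T=3,p=0
L=1*4+3=7  i=1*2+0=2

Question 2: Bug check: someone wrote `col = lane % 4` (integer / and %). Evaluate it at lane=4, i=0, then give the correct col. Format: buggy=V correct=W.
buggy=0 correct=1

`lane % 4`[4,0]->0
4: gid=1,tid=0
[0] (0*2+0+0,1) = (0,1)
col: 0 vs 1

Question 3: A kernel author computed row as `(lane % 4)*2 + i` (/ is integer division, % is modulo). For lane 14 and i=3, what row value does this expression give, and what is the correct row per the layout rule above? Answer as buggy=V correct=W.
buggy=7 correct=13

`(lane % 4)*2 + i`[14,3]→7
L=14→G=14>>2=3, T=14&3=2
[3]→row 2·2+1+8=13  col G=3
row: 7 vs 13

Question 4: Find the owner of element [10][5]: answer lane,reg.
c: 5->gid=5  r: 10->r8=1,tid=1,i&1=0
L=5*4+1=21  i=1*2+0=2

21,2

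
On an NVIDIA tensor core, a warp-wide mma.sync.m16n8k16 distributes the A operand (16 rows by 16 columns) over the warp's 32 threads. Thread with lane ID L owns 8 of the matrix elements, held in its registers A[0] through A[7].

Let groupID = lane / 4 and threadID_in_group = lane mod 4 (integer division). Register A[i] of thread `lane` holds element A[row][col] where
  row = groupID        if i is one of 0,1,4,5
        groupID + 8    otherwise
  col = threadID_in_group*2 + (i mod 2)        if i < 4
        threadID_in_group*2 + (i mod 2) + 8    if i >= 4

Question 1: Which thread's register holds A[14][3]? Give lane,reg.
25,3

r=14⇒gr=6,Rb=1  c=3⇒Cb=0,th=1,odd=1
L=6*4+1=25  i=0*4+1*2+1=3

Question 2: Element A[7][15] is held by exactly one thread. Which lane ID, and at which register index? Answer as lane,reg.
31,5

r=7→G=7,rhi=0  c=15→chi=1,T=3,p=1
L=7*4+3=31  i=1*4+0*2+1=5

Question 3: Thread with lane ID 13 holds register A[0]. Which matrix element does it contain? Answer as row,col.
13: grp=3,tig=1
[0] (3+0,1*2+0+0) = (3,2)

3,2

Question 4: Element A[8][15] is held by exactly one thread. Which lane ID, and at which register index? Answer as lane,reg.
r=8⇒gr=0,Rb=1  c=15⇒Cb=1,th=3,odd=1
L=0*4+3=3  i=1*4+1*2+1=7

3,7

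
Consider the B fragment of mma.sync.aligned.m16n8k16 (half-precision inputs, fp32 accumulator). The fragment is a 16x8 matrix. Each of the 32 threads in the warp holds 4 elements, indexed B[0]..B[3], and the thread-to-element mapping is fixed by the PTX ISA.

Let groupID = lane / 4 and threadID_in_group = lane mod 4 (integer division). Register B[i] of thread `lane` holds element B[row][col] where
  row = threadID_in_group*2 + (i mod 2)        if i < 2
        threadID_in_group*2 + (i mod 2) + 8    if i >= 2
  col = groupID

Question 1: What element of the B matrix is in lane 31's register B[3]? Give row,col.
L=31⇒gr=31>>2=7, th=31&3=3
[3]⇒row 3·2+1+8=15  col gr=7

15,7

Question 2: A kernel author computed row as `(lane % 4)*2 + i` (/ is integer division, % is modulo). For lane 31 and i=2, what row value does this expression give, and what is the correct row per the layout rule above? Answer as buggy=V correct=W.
`(lane % 4)*2 + i`[31,2]->8
lane 31->31/4=7, 31 mod 4=3
i=2  r:2·3+0+8->14  c:7
row: 8 vs 14

buggy=8 correct=14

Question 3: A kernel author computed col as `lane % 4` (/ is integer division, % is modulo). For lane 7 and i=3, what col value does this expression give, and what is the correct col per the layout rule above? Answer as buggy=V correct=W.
buggy=3 correct=1

`lane % 4`[7,3]⇒3
lane 7⇒7/4=1, 7 mod 4=3
i=3  r:2·3+1+8⇒15  c:1
col: 3 vs 1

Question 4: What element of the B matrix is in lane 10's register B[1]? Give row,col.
10: G=2,T=2
[1] (2*2+1+0,2) = (5,2)

5,2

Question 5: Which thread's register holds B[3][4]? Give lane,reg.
17,1

c:4=>grp=4  r:3=>rB=0,tig=1,lo=1
L=4*4+1=17  i=0*2+1=1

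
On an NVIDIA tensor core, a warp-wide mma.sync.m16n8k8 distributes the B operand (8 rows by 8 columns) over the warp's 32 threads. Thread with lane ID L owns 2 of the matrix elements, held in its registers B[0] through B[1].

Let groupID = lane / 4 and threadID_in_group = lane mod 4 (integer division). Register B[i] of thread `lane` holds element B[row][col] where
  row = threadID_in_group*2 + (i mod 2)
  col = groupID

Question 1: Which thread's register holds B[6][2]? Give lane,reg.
11,0

c:2=>grp=2  r:6=>tig=3,lo=0
L=2*4+3=11  i=0=0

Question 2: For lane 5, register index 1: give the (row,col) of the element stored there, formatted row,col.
3,1

lane 5=>5/4=1, 5 mod 4=1
i=1  r:2·1+1=>3  c:1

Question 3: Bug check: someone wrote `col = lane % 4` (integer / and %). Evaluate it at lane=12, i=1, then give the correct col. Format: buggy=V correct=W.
buggy=0 correct=3

`lane % 4`[12,1]->0
lane 12: gid=3 (12/4), tid=0 (12%4)
i=1: r=0*2+1=1, c=gid=3
col: 0 vs 3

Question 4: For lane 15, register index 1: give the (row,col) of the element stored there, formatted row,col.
7,3

15: grp=3,tig=3
[1] (3*2+1,3) = (7,3)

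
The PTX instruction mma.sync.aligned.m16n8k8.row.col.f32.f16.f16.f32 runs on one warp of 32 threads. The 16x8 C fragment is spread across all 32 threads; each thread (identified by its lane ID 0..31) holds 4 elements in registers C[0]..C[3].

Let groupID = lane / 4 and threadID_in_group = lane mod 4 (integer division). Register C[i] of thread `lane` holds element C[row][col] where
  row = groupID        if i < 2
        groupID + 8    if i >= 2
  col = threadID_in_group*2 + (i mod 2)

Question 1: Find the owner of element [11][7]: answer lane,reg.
15,3

r=11->g=3,rb=1  c=7->t=3,b0=1
L=3*4+3=15  i=1*2+1=3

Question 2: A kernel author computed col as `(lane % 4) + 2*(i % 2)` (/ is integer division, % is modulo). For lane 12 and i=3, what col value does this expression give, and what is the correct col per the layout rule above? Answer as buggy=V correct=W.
`(lane % 4) + 2*(i % 2)`[12,3]⇒2
lane 12: gr=3 (12/4), th=0 (12%4)
i=3: r=3+8=11, c=0*2+1=1
col: 2 vs 1

buggy=2 correct=1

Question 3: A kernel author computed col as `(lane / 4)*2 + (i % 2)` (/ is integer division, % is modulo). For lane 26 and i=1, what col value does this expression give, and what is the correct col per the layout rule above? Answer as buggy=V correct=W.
buggy=13 correct=5

`(lane / 4)*2 + (i % 2)`[26,1]->13
lane 26: gid=6 (26/4), tid=2 (26%4)
i=1: r=6+0=6, c=2*2+1=5
col: 13 vs 5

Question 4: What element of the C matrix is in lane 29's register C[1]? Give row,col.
7,3

29: G=7,T=1
[1] (7+0,1*2+1) = (7,3)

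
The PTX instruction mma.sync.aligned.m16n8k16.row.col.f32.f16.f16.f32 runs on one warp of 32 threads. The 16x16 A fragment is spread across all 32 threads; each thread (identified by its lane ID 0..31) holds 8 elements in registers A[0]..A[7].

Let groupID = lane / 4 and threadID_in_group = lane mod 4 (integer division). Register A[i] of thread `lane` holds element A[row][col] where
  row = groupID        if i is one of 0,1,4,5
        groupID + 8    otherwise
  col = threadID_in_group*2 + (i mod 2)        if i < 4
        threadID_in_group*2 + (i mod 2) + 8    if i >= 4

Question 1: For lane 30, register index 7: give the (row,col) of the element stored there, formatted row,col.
15,13

lane 30: G=7 (30/4), T=2 (30%4)
i=7: r=7+8=15, c=2*2+1+8=13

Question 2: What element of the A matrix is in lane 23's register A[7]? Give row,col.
lane 23: G=5 (23/4), T=3 (23%4)
i=7: r=5+8=13, c=3*2+1+8=15

13,15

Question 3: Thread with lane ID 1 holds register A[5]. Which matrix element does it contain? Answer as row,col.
0,11

1: gid=0,tid=1
[5] (0+0,1*2+1+8) = (0,11)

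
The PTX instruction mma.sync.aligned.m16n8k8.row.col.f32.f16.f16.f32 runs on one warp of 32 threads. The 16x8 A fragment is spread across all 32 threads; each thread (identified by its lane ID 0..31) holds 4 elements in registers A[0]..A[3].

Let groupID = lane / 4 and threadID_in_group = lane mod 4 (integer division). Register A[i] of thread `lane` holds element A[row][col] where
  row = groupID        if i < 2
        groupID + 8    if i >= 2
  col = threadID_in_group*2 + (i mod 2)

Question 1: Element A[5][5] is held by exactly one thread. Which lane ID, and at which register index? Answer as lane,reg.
r: 5->gid=5,r8=0  c: 5->tid=2,i&1=1
L=5*4+2=22  i=0*2+1=1

22,1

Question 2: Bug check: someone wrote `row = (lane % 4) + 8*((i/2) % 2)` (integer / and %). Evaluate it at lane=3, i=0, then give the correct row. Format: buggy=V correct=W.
buggy=3 correct=0

`(lane % 4) + 8*((i/2) % 2)`[3,0]→3
lane 3: G=0 (3/4), T=3 (3%4)
i=0: r=0+0=0, c=3*2+0=6
row: 3 vs 0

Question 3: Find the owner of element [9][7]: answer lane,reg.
7,3

r:9=>grp=1,rB=1  c:7=>tig=3,lo=1
L=1*4+3=7  i=1*2+1=3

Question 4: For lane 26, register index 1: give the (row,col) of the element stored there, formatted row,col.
lane 26=>26/4=6, 26 mod 4=2
i=1  r:6+0=>6  c:2·2+1=>5

6,5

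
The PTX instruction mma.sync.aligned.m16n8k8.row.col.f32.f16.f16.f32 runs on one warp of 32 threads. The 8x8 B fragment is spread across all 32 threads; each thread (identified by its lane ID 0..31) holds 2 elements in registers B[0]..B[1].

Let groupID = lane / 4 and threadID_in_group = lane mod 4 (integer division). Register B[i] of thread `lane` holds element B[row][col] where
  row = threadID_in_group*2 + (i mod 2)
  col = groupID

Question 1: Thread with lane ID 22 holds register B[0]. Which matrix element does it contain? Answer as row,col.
22: grp=5,tig=2
[0] (2*2+0,5) = (4,5)

4,5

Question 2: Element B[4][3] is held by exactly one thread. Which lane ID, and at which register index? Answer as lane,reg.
c=3→G=3  r=4→T=2,p=0
L=3*4+2=14  i=0=0

14,0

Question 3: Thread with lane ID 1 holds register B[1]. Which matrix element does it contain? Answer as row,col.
3,0

1: gr=0,th=1
[1] (1*2+1,0) = (3,0)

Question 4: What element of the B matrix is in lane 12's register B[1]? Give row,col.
1,3

L=12->g=12>>2=3, t=12&3=0
[1]->row 0·2+1=1  col g=3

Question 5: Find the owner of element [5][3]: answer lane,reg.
c: 3->gid=3  r: 5->tid=2,i&1=1
L=3*4+2=14  i=1=1

14,1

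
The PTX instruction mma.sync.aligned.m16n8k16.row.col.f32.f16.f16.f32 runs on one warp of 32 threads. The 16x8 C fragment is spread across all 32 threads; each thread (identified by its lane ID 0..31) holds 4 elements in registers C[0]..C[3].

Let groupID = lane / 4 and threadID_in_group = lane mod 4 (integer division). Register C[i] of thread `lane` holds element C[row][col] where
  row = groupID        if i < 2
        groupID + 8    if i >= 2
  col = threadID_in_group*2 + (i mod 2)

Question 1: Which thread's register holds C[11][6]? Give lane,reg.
15,2

r=11→G=3,rhi=1  c=6→T=3,p=0
L=3*4+3=15  i=1*2+0=2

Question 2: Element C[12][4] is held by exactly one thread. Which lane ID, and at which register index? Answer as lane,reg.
r: 12->gid=4,r8=1  c: 4->tid=2,i&1=0
L=4*4+2=18  i=1*2+0=2

18,2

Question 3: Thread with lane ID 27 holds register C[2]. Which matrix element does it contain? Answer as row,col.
L=27->gid=27>>2=6, tid=27&3=3
[2]->row 6+8=14  col 3·2+0=6

14,6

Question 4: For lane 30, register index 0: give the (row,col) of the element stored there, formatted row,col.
30: G=7,T=2
[0] (7+0,2*2+0) = (7,4)

7,4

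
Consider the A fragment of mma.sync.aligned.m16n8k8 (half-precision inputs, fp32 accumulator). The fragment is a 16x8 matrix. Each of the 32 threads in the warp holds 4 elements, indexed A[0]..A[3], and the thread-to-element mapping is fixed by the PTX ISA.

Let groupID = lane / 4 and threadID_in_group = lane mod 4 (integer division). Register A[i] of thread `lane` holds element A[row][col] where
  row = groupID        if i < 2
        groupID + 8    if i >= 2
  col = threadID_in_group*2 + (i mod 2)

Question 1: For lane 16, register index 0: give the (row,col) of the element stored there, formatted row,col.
lane 16: gid=4 (16/4), tid=0 (16%4)
i=0: r=4+0=4, c=0*2+0=0

4,0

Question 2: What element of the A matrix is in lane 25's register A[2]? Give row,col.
lane 25: grp=6 (25/4), tig=1 (25%4)
i=2: r=6+8=14, c=1*2+0=2

14,2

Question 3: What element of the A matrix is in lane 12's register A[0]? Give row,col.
L=12->g=12>>2=3, t=12&3=0
[0]->row 3+0=3  col 0·2+0=0

3,0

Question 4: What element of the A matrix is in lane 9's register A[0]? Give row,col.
9: G=2,T=1
[0] (2+0,1*2+0) = (2,2)

2,2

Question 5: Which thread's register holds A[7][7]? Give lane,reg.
r=7⇒gr=7,Rb=0  c=7⇒th=3,odd=1
L=7*4+3=31  i=0*2+1=1

31,1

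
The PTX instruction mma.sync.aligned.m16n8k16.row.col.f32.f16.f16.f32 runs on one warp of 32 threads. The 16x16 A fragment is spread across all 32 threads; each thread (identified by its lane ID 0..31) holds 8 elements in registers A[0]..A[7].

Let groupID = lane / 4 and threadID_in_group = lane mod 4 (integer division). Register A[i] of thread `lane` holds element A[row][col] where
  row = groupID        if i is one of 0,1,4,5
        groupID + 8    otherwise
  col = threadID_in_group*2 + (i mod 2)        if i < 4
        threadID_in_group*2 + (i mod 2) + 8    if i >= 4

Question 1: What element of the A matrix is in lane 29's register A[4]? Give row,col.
lane 29: g=7 (29/4), t=1 (29%4)
i=4: r=7+0=7, c=1*2+0+8=10

7,10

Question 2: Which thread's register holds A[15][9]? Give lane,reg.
r=15→G=7,rhi=1  c=9→chi=1,T=0,p=1
L=7*4+0=28  i=1*4+1*2+1=7

28,7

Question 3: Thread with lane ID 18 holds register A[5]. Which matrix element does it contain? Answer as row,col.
L=18⇒gr=18>>2=4, th=18&3=2
[5]⇒row 4+0=4  col 2·2+1+8=13

4,13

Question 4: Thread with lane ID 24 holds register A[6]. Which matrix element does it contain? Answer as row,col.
L=24=>grp=24>>2=6, tig=24&3=0
[6]=>row 6+8=14  col 0·2+0+8=8

14,8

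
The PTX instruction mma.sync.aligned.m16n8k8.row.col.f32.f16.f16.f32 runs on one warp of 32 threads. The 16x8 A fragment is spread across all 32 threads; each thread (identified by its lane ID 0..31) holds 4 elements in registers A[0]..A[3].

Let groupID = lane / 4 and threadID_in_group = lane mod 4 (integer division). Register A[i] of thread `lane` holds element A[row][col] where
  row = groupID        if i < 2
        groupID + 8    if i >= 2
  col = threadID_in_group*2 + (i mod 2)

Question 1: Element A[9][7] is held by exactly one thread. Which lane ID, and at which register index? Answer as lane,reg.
r=9->g=1,rb=1  c=7->t=3,b0=1
L=1*4+3=7  i=1*2+1=3

7,3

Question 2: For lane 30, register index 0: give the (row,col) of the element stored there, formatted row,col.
lane 30⇒30/4=7, 30 mod 4=2
i=0  r:7+0⇒7  c:2·2+0⇒4

7,4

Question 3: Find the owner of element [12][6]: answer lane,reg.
r=12->g=4,rb=1  c=6->t=3,b0=0
L=4*4+3=19  i=1*2+0=2

19,2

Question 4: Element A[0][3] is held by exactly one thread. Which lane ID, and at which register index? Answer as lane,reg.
r: 0->gid=0,r8=0  c: 3->tid=1,i&1=1
L=0*4+1=1  i=0*2+1=1

1,1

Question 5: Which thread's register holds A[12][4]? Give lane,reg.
r=12->g=4,rb=1  c=4->t=2,b0=0
L=4*4+2=18  i=1*2+0=2

18,2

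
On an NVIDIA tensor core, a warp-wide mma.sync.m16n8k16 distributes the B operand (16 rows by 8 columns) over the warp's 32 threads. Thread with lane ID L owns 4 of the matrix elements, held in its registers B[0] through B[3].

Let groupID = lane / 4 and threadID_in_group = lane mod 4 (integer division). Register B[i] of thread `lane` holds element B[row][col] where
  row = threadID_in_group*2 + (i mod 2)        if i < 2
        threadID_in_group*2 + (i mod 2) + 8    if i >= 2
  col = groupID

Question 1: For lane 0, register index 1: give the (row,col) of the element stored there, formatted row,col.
1,0

lane 0→0/4=0, 0 mod 4=0
i=1  r:2·0+1+0→1  c:0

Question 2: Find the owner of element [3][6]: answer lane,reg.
25,1

c: 6->gid=6  r: 3->r8=0,tid=1,i&1=1
L=6*4+1=25  i=0*2+1=1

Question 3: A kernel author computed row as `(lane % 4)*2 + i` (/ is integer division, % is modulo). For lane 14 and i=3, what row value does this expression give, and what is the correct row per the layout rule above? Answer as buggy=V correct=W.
buggy=7 correct=13

`(lane % 4)*2 + i`[14,3]->7
lane 14: g=3 (14/4), t=2 (14%4)
i=3: r=2*2+1+8=13, c=g=3
row: 7 vs 13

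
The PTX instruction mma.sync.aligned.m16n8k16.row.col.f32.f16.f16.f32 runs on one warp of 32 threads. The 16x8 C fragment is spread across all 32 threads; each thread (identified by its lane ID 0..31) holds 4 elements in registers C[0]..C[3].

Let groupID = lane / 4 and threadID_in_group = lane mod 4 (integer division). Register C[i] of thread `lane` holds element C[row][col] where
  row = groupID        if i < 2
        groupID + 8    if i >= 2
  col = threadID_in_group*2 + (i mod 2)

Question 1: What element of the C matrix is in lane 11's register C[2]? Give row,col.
10,6

L=11→G=11>>2=2, T=11&3=3
[2]→row 2+8=10  col 3·2+0=6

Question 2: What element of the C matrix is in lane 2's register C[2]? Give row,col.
8,4

lane 2: gr=0 (2/4), th=2 (2%4)
i=2: r=0+8=8, c=2*2+0=4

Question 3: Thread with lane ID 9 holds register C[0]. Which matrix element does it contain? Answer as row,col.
2,2

L=9->g=9>>2=2, t=9&3=1
[0]->row 2+0=2  col 1·2+0=2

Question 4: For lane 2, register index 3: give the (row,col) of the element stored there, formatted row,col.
8,5

L=2⇒gr=2>>2=0, th=2&3=2
[3]⇒row 0+8=8  col 2·2+1=5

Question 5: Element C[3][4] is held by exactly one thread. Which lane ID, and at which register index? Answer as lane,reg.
r=3⇒gr=3,Rb=0  c=4⇒th=2,odd=0
L=3*4+2=14  i=0*2+0=0

14,0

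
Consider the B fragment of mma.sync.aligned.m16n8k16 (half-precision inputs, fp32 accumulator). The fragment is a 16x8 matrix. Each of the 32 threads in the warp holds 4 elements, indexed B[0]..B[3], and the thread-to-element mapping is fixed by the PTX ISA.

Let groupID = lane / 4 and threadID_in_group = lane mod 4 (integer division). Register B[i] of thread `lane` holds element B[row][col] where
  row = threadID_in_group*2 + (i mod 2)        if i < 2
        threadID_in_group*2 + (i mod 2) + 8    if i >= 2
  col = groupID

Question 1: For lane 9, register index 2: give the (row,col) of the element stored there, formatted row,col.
lane 9: G=2 (9/4), T=1 (9%4)
i=2: r=1*2+0+8=10, c=G=2

10,2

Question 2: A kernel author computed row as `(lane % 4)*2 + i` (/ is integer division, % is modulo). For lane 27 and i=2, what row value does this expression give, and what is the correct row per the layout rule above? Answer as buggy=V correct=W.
buggy=8 correct=14

`(lane % 4)*2 + i`[27,2]→8
L=27→G=27>>2=6, T=27&3=3
[2]→row 3·2+0+8=14  col G=6
row: 8 vs 14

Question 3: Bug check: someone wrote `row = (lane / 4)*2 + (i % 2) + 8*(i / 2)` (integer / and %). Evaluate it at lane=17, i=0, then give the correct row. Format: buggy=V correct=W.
`(lane / 4)*2 + (i % 2) + 8*(i / 2)`[17,0]->8
lane 17->17/4=4, 17 mod 4=1
i=0  r:2·1+0+0->2  c:4
row: 8 vs 2

buggy=8 correct=2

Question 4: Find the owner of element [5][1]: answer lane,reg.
6,1

c=1->g=1  r=5->rb=0,t=2,b0=1
L=1*4+2=6  i=0*2+1=1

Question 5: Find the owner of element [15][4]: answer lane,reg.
19,3

c=4⇒gr=4  r=15⇒Rb=1,th=3,odd=1
L=4*4+3=19  i=1*2+1=3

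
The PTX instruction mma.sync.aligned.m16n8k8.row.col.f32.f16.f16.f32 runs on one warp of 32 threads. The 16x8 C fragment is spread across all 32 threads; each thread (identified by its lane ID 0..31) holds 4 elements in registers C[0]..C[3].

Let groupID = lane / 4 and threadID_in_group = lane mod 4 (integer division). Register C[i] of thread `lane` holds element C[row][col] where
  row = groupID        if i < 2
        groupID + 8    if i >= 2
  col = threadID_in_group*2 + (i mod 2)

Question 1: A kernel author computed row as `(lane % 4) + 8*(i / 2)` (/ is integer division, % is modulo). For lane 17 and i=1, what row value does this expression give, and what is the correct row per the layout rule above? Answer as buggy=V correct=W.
`(lane % 4) + 8*(i / 2)`[17,1]⇒1
17: gr=4,th=1
[1] (4+0,1*2+1) = (4,3)
row: 1 vs 4

buggy=1 correct=4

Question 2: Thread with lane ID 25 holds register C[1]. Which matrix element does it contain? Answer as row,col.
25: G=6,T=1
[1] (6+0,1*2+1) = (6,3)

6,3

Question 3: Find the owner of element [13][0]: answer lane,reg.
20,2

r: 13->gid=5,r8=1  c: 0->tid=0,i&1=0
L=5*4+0=20  i=1*2+0=2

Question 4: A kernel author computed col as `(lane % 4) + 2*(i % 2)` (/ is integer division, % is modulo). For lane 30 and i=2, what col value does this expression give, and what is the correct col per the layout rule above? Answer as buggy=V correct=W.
`(lane % 4) + 2*(i % 2)`[30,2]⇒2
30: gr=7,th=2
[2] (7+8,2*2+0) = (15,4)
col: 2 vs 4

buggy=2 correct=4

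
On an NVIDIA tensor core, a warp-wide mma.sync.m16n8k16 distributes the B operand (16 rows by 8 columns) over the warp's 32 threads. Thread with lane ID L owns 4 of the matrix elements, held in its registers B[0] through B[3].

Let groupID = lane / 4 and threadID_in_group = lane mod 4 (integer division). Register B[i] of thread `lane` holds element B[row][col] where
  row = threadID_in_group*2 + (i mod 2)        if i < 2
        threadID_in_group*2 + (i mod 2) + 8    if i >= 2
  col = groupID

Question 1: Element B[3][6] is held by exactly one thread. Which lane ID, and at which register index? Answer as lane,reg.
c=6→G=6  r=3→rhi=0,T=1,p=1
L=6*4+1=25  i=0*2+1=1

25,1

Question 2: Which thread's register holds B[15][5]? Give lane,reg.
23,3

c:5=>grp=5  r:15=>rB=1,tig=3,lo=1
L=5*4+3=23  i=1*2+1=3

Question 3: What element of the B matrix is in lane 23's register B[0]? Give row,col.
6,5

23: g=5,t=3
[0] (3*2+0+0,5) = (6,5)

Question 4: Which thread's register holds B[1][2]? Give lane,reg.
8,1

c=2→G=2  r=1→rhi=0,T=0,p=1
L=2*4+0=8  i=0*2+1=1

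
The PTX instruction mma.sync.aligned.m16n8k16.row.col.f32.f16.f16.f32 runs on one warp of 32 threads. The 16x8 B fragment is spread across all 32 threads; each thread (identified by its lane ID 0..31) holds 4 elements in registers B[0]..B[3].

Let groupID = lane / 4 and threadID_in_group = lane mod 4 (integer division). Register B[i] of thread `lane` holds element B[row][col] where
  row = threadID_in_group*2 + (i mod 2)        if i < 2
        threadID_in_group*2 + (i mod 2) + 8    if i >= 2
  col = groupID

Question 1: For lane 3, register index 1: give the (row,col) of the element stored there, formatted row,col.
7,0

L=3=>grp=3>>2=0, tig=3&3=3
[1]=>row 3·2+1+0=7  col grp=0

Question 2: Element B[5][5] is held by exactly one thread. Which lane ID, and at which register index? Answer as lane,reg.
22,1

c=5⇒gr=5  r=5⇒Rb=0,th=2,odd=1
L=5*4+2=22  i=0*2+1=1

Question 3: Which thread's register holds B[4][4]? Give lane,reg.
c:4=>grp=4  r:4=>rB=0,tig=2,lo=0
L=4*4+2=18  i=0*2+0=0

18,0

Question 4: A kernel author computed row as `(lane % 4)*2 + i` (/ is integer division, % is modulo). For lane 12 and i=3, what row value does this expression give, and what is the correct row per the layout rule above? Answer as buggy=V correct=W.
`(lane % 4)*2 + i`[12,3]->3
12: gid=3,tid=0
[3] (0*2+1+8,3) = (9,3)
row: 3 vs 9

buggy=3 correct=9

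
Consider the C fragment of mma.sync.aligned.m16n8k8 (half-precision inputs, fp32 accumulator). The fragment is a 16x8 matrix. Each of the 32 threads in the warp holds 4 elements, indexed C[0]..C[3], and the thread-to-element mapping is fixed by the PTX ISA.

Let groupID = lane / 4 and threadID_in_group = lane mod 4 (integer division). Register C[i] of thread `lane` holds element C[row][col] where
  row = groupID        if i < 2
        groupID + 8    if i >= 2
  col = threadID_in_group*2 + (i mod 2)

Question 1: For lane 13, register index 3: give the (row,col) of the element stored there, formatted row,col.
lane 13: g=3 (13/4), t=1 (13%4)
i=3: r=3+8=11, c=1*2+1=3

11,3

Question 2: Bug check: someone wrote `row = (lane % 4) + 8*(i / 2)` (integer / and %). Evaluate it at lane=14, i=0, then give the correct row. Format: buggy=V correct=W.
buggy=2 correct=3

`(lane % 4) + 8*(i / 2)`[14,0]=>2
lane 14=>14/4=3, 14 mod 4=2
i=0  r:3+0=>3  c:2·2+0=>4
row: 2 vs 3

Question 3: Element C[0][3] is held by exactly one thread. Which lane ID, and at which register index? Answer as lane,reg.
r=0->g=0,rb=0  c=3->t=1,b0=1
L=0*4+1=1  i=0*2+1=1

1,1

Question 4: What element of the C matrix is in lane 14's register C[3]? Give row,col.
lane 14⇒14/4=3, 14 mod 4=2
i=3  r:3+8⇒11  c:2·2+1⇒5

11,5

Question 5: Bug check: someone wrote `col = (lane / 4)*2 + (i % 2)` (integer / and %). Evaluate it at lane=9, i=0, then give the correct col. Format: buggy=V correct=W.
`(lane / 4)*2 + (i % 2)`[9,0]=>4
9: grp=2,tig=1
[0] (2+0,1*2+0) = (2,2)
col: 4 vs 2

buggy=4 correct=2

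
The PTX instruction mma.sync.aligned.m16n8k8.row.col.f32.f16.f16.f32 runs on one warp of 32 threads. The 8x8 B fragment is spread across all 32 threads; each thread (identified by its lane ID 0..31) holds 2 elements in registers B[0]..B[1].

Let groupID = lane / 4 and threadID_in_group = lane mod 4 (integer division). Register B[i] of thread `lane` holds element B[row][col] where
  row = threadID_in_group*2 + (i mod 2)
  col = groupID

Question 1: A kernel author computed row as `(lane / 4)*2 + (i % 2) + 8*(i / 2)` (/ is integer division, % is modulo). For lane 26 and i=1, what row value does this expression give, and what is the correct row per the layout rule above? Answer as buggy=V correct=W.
`(lane / 4)*2 + (i % 2) + 8*(i / 2)`[26,1]->13
lane 26->26/4=6, 26 mod 4=2
i=1  r:2·2+1->5  c:6
row: 13 vs 5

buggy=13 correct=5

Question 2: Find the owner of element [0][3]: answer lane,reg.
12,0

c=3⇒gr=3  r=0⇒th=0,odd=0
L=3*4+0=12  i=0=0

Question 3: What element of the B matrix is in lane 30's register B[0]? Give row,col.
lane 30: G=7 (30/4), T=2 (30%4)
i=0: r=2*2+0=4, c=G=7

4,7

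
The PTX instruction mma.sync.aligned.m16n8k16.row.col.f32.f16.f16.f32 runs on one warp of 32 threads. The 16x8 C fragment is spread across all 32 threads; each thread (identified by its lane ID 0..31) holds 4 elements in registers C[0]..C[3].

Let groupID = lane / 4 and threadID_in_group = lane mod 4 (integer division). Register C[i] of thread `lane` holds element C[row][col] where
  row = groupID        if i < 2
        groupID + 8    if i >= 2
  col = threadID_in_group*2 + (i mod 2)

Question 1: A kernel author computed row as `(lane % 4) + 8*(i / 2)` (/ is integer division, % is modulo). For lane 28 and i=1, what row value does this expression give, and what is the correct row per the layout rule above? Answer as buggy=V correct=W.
`(lane % 4) + 8*(i / 2)`[28,1]->0
lane 28->28/4=7, 28 mod 4=0
i=1  r:7+0->7  c:2·0+1->1
row: 0 vs 7

buggy=0 correct=7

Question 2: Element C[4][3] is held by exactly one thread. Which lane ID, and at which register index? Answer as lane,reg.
r=4→G=4,rhi=0  c=3→T=1,p=1
L=4*4+1=17  i=0*2+1=1

17,1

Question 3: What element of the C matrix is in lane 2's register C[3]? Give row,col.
8,5

lane 2→2/4=0, 2 mod 4=2
i=3  r:0+8→8  c:2·2+1→5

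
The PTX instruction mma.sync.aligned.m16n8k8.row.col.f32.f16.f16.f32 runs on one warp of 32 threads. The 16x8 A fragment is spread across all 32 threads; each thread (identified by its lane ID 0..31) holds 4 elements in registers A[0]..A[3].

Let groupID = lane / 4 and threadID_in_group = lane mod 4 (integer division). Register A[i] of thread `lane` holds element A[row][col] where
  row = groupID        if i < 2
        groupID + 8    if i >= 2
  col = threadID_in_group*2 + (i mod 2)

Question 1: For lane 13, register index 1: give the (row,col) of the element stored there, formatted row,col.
3,3

lane 13: gid=3 (13/4), tid=1 (13%4)
i=1: r=3+0=3, c=1*2+1=3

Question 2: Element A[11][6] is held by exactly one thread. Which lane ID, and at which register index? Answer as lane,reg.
r:11=>grp=3,rB=1  c:6=>tig=3,lo=0
L=3*4+3=15  i=1*2+0=2

15,2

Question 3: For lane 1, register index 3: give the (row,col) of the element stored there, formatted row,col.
lane 1⇒1/4=0, 1 mod 4=1
i=3  r:0+8⇒8  c:2·1+1⇒3

8,3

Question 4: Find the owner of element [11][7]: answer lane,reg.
r=11⇒gr=3,Rb=1  c=7⇒th=3,odd=1
L=3*4+3=15  i=1*2+1=3

15,3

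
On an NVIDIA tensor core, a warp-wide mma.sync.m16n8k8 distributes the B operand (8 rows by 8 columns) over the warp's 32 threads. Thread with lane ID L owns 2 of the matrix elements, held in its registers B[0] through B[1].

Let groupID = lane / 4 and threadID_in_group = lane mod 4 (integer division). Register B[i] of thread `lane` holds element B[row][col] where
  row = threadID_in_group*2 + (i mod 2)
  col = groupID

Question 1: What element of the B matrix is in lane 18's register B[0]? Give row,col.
4,4

L=18⇒gr=18>>2=4, th=18&3=2
[0]⇒row 2·2+0=4  col gr=4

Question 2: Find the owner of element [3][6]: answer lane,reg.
c=6→G=6  r=3→T=1,p=1
L=6*4+1=25  i=1=1

25,1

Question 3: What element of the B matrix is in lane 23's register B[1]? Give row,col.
L=23->gid=23>>2=5, tid=23&3=3
[1]->row 3·2+1=7  col gid=5

7,5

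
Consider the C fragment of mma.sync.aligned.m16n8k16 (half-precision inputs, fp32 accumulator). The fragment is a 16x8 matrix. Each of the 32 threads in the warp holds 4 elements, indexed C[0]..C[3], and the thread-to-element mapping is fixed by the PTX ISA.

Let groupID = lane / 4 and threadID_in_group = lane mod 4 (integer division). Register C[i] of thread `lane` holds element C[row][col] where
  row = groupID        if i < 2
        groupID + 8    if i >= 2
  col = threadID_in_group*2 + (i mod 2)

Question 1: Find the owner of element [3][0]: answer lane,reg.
12,0

r=3→G=3,rhi=0  c=0→T=0,p=0
L=3*4+0=12  i=0*2+0=0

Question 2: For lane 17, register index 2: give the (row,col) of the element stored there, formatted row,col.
12,2

L=17=>grp=17>>2=4, tig=17&3=1
[2]=>row 4+8=12  col 1·2+0=2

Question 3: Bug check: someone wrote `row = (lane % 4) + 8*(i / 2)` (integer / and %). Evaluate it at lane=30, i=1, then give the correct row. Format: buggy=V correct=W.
`(lane % 4) + 8*(i / 2)`[30,1]->2
lane 30: g=7 (30/4), t=2 (30%4)
i=1: r=7+0=7, c=2*2+1=5
row: 2 vs 7

buggy=2 correct=7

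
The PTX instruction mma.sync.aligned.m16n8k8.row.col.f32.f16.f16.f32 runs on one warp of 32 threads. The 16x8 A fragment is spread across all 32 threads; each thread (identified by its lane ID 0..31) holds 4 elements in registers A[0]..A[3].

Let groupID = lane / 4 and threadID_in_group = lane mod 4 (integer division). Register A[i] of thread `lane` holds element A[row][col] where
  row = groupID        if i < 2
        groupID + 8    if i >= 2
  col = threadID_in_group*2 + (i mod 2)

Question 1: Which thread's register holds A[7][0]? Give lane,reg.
28,0

r:7=>grp=7,rB=0  c:0=>tig=0,lo=0
L=7*4+0=28  i=0*2+0=0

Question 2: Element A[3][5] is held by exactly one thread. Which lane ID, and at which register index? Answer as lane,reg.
r=3⇒gr=3,Rb=0  c=5⇒th=2,odd=1
L=3*4+2=14  i=0*2+1=1

14,1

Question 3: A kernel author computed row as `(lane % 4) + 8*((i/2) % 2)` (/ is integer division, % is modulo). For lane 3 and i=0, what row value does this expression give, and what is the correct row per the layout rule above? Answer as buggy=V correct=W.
buggy=3 correct=0

`(lane % 4) + 8*((i/2) % 2)`[3,0]->3
L=3->g=3>>2=0, t=3&3=3
[0]->row 0+0=0  col 3·2+0=6
row: 3 vs 0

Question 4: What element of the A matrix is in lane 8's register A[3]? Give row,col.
8: gr=2,th=0
[3] (2+8,0*2+1) = (10,1)

10,1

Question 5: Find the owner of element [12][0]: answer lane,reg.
16,2

r=12→G=4,rhi=1  c=0→T=0,p=0
L=4*4+0=16  i=1*2+0=2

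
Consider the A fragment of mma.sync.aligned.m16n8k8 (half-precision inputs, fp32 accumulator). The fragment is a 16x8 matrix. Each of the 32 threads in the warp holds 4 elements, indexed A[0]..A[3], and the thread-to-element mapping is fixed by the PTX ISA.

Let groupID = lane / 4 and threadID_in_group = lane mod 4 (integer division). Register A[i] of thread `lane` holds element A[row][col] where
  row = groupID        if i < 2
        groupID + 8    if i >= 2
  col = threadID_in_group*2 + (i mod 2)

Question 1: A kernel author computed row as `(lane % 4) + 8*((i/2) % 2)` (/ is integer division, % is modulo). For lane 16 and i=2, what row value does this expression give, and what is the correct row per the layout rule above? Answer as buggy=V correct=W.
`(lane % 4) + 8*((i/2) % 2)`[16,2]->8
L=16->g=16>>2=4, t=16&3=0
[2]->row 4+8=12  col 0·2+0=0
row: 8 vs 12

buggy=8 correct=12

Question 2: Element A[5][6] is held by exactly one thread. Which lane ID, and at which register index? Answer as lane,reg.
23,0

r=5→G=5,rhi=0  c=6→T=3,p=0
L=5*4+3=23  i=0*2+0=0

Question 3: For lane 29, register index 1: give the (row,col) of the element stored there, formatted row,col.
7,3

L=29->gid=29>>2=7, tid=29&3=1
[1]->row 7+0=7  col 1·2+1=3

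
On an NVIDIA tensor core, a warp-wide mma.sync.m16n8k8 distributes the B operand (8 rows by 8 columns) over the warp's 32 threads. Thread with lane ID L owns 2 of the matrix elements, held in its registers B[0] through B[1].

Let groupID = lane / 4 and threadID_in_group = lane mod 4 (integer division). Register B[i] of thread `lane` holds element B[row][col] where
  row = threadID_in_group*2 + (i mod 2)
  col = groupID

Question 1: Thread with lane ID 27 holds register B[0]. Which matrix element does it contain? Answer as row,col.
lane 27: G=6 (27/4), T=3 (27%4)
i=0: r=3*2+0=6, c=G=6

6,6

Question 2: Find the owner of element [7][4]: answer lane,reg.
c=4⇒gr=4  r=7⇒th=3,odd=1
L=4*4+3=19  i=1=1

19,1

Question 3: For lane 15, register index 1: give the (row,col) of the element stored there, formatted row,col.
7,3

lane 15->15/4=3, 15 mod 4=3
i=1  r:2·3+1->7  c:3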